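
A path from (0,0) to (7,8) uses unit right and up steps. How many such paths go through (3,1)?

Paths (0,0)->(3,1): C(4,1) = 4.
Paths (3,1)->(7,8): C(11,7) = 330.
By multiplication principle: 4 x 330.

Final answer: 1320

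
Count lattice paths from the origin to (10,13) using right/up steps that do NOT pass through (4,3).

Total paths to (10,13): C(23,13) = 1144066.
Paths through (4,3): C(7,3) x C(16,10) = 280280.
Avoiding (4,3): 1144066 - 280280.

Final answer: 863786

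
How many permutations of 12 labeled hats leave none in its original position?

D(n) = (n-1)(D(n-1) + D(n-2)), D(0)=1, D(1)=0.
D(2) = 1 x (0 + 1) = 1
D(3) = 2 x (1 + 0) = 2
D(4) = 3 x (2 + 1) = 9
D(5) = 4 x (9 + 2) = 44
D(6) = 5 x (44 + 9) = 265
D(7) = 6 x (265 + 44) = 1854
D(8) = 7 x (1854 + 265) = 14833
D(9) = 8 x (14833 + 1854) = 133496
D(10) = 9 x (133496 + 14833) = 1334961
D(11) = 10 x (1334961 + 133496) = 14684570
D(12) = 11 x (D(11) + D(10)) = 11 x (14684570 + 1334961)

Final answer: D(12) = 176214841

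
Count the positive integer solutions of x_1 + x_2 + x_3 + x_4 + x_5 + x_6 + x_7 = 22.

Substitute x'_i = x_i - 1 (so x'_i >= 0). Then sum x'_i = 22 - 7 = 15.
Stars and bars: C(15+7-1, 7-1) = C(21,6).

Final answer: C(21,6) = 54264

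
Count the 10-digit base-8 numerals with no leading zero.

Leading digit: 7 options (nonzero). Other 9 digit(s): 8 options each.
Total: 7 x 8^9.

Final answer: 939524096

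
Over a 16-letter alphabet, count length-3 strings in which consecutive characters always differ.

First character: 16 choices. Each subsequent: 15 choices (must differ from the previous one).
Total: 16 x 15^2.

Final answer: 16 x 15^{2} = 3600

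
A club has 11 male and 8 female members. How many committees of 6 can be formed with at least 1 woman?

Sum over valid woman counts:
C(8,1)C(11,5) = 3696
C(8,2)C(11,4) = 9240
C(8,3)C(11,3) = 9240
C(8,4)C(11,2) = 3850
C(8,5)C(11,1) = 616
C(8,6)C(11,0) = 28
Total: 3696 + 9240 + 9240 + 3850 + 616 + 28.

Final answer: 26670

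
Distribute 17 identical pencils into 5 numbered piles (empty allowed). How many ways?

Stars and bars: C(n+k-1, k-1) = C(21,4).

Final answer: C(21,4) = 5985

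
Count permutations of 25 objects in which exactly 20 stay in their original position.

Choose which 20 elements are fixed: C(25,20) = 53130.
Derange the remaining 5 using D(j) = (j-1)(D(j-1) + D(j-2)), D(0)=1, D(1)=0: D(2)=1, D(3)=2, D(4)=9, D(5)=44.
Total: 53130 x 44.

Final answer: C(25,20) D(5) = 2337720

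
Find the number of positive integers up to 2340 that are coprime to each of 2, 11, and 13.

|div by 2|=1170, |div by 11|=212, |div by 13|=180.
|div by 2&11|=106, |div by 2&13|=90, |div by 11&13|=16, |div by all|=8.
By inclusion-exclusion, divisible by at least one: 1170+212+180-106-90-16+8 = 1358.
Not divisible by any: 2340 - 1358.

Final answer: 982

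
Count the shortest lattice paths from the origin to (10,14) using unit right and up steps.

Each path has 10 right steps and 14 up steps in some order (24 steps total).
Choose which 14 of the 24 steps are up: C(24,14).

Final answer: C(24,14) = 1961256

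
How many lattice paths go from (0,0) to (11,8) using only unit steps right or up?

Each path has 11 right steps and 8 up steps in some order (19 steps total).
Choose which 8 of the 19 steps are up: C(19,8).

Final answer: C(19,8) = 75582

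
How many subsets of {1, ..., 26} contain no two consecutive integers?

Condition on whether n belongs to the subset: if not, any valid subset of {1, ..., n-1} works (a(n-1)); if so, n-1 is excluded and the rest is a valid subset of {1, ..., n-2} (a(n-2)). Hence a(n) = a(n-1) + a(n-2), a(1)=2, a(2)=3.
Building up term by term: a(1)=2, a(2)=3, a(3)=5, a(4)=8, a(5)=13, a(6)=21, a(7)=34, a(8)=55, a(9)=89, a(10)=144, a(11)=233, a(12)=377, a(13)=610, a(14)=987, a(15)=1597, a(16)=2584, a(17)=4181, a(18)=6765, a(19)=10946, a(20)=17711, a(21)=28657, a(22)=46368, a(23)=75025, a(24)=121393, a(25)=196418, a(26)=317811.

Final answer: 317811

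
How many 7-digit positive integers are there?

First digit: 9 choices (1-9). Each of the remaining 6 digits: 10 choices.
Total: 9 x 10^6.

Final answer: 9000000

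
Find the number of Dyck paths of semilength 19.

Total monotonic paths to (19,19): C(38,19) = 35345263800.
A path is bad iff it touches y = x + 1; reflecting its initial segment maps bad paths bijectively onto all paths to (18,20), of which there are C(38,20) = 33578000610.
Valid Dyck paths: 35345263800 - 33578000610.
(Equivalently, C_{19} = C(38,19)/20 = 35345263800/20.)

Final answer: C_{19} = 1767263190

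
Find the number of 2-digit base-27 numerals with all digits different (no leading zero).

The leading digit has 26 choices (anything but zero); the next has 26 (anything but the first), then 25, and so on, one fewer each time.
Total: 26 x 26.

Final answer: 676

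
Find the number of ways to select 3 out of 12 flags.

C(12,3) = 12!/(3! x (12-3)!).

Final answer: C(12,3) = 220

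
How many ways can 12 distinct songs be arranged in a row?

The number of ways to arrange 12 distinct objects is 12!.

Final answer: 12! = 479001600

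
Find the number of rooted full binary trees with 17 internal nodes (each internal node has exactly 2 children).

The structures are counted by the Catalan number C_n. Here n = 17.
Using C_0 = 1 and C_(k+1) = C_k x 2(2k+1)/(k+2), build up term by term: C_1=1, C_2=2, C_3=5, C_4=14, C_5=42, C_6=132, C_7=429, C_8=1430, C_9=4862, C_10=16796, C_11=58786, C_12=208012, C_13=742900, C_14=2674440, C_15=9694845, C_16=35357670, C_17=129644790.

Final answer: C_{17} = 129644790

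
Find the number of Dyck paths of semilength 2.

Total monotonic paths to (2,2): C(4,2) = 6.
Paths that cross above y=x (reflection bijection): C(4,3) = 4.
Valid Dyck paths: 6 - 4.
(Equivalently, C_{2} = C(4,2)/3 = 6/3.)

Final answer: C_{2} = 2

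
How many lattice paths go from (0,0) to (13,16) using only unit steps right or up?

Each path has 13 right steps and 16 up steps in some order (29 steps total).
Choose which 16 of the 29 steps are up: C(29,16).

Final answer: C(29,16) = 67863915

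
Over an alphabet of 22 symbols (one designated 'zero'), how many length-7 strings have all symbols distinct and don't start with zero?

The leading digit has 21 choices (anything but zero); the next has 21 (anything but the first), then 20, and so on, one fewer each time.
Total: 21 x 21 x 20 x 19 x 18 x 17 x 16.

Final answer: 820471680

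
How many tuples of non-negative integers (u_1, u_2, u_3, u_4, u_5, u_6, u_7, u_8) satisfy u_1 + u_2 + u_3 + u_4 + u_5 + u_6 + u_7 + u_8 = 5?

Stars and bars with 5 stars and 7 bars:
C(5+8-1, 8-1) = C(12,7).

Final answer: C(12,7) = 792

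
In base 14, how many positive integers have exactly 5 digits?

In base 14, the leading digit has 13 choices (1..13); each of the remaining 4 digits has 14 choices.
Total: 13 x 14^4.

Final answer: 499408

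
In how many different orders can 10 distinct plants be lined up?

The number of ways to arrange 10 distinct objects is 10!.

Final answer: 10! = 3628800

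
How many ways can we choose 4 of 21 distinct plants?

C(21,4) = 21!/(4! x (21-4)!).

Final answer: C(21,4) = 5985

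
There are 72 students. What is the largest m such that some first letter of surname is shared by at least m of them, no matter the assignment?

There are 26 possible values for first letter of surname. With 72 students and 26 categories, by pigeonhole: ceiling(72/26).

Final answer: 3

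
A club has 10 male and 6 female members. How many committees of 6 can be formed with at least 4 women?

Sum over valid woman counts:
C(6,4)C(10,2) = 675
C(6,5)C(10,1) = 60
C(6,6)C(10,0) = 1
Total: 675 + 60 + 1.

Final answer: 736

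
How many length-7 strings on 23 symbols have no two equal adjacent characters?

Let g(n) count such strings. g(1) = 23, and each valid string of length n-1 extends in 22 ways (any symbol but the last), so g(n) = 22 g(n-1).
Total: g(7) = 23 x 22^6.

Final answer: 23 x 22^{6} = 2607737792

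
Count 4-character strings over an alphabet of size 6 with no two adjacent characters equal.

Let g(n) count such strings. g(1) = 6, and each valid string of length n-1 extends in 5 ways (any symbol but the last), so g(n) = 5 g(n-1).
Total: g(4) = 6 x 5^3.

Final answer: 6 x 5^{3} = 750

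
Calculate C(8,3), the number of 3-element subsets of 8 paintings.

C(8,3) = 8!/(3! x (8-3)!).

Final answer: C(8,3) = 56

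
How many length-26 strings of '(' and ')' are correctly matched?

The structures are counted by the Catalan number C_n. Here n = 13 (pairs).
Using C_0 = 1 and C_(k+1) = C_k x 2(2k+1)/(k+2), build up term by term: C_1=1, C_2=2, C_3=5, C_4=14, C_5=42, C_6=132, C_7=429, C_8=1430, C_9=4862, C_10=16796, C_11=58786, C_12=208012, C_13=742900.

Final answer: C_{13} = 742900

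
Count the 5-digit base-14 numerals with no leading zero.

In base 14, the leading digit has 13 choices (1..13); each of the remaining 4 digits has 14 choices.
Total: 13 x 14^4.

Final answer: 499408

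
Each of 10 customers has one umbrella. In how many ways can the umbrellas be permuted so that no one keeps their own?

D(n) = (n-1)(D(n-1) + D(n-2)), D(0)=1, D(1)=0.
D(2) = 1 x (0 + 1) = 1
D(3) = 2 x (1 + 0) = 2
D(4) = 3 x (2 + 1) = 9
D(5) = 4 x (9 + 2) = 44
D(6) = 5 x (44 + 9) = 265
D(7) = 6 x (265 + 44) = 1854
D(8) = 7 x (1854 + 265) = 14833
D(9) = 8 x (14833 + 1854) = 133496
D(10) = 9 x (D(9) + D(8)) = 9 x (133496 + 14833)

Final answer: D(10) = 1334961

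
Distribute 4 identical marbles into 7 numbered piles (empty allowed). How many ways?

Stars and bars: C(n+k-1, k-1) = C(10,6).

Final answer: C(10,6) = 210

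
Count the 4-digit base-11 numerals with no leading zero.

In base 11, the leading digit has 10 choices (1..10); each of the remaining 3 digits has 11 choices.
Total: 10 x 11^3.

Final answer: 13310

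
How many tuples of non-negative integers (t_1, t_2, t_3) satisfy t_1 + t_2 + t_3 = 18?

Stars and bars with 18 stars and 2 bars:
C(18+3-1, 3-1) = C(20,2).

Final answer: C(20,2) = 190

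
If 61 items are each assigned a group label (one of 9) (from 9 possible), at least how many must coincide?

There are 9 possible values for group label (one of 9). With 61 items and 9 categories, by pigeonhole: ceiling(61/9).

Final answer: 7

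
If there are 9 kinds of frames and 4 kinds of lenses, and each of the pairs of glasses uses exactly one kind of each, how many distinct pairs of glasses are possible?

By the multiplication principle: 9 x 4.

Final answer: 36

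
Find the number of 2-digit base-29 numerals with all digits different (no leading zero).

First digit: 28 (nonzero). Second: 28 (not first). Third: 27, etc.
Total: 28 x 28.

Final answer: 784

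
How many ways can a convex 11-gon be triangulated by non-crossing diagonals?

This is a standard Catalan-number count: the answer is C_n. Here n = 11 - 2 = 9.
C_n = (2n)!/(n!(n+1)!), so C_{9} = 18!/(9! x 10!) = C(18,9)/10 = 48620/10.

Final answer: C_{9} = 4862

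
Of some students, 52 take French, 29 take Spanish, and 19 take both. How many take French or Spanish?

|A union B| = |A| + |B| - |A intersect B| = 52 + 29 - 19.

Final answer: 62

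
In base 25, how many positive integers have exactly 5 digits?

These are the integers in [25^4, 25^5), so the count is 25^5 - 25^4 = 24 x 25^4.

Final answer: 9375000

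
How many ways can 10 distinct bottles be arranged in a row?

The number of ways to arrange 10 distinct objects is 10!.

Final answer: 10! = 3628800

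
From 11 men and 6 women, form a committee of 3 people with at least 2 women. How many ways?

Sum over valid woman counts:
C(6,2)C(11,1) = 165
C(6,3)C(11,0) = 20
Total: 165 + 20.

Final answer: 185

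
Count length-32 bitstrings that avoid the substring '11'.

Classify by the final bit: ...0 gives a(n-1) strings, ...01 gives a(n-2) strings. Thus a(n) = a(n-1) + a(n-2) with a(1)=2, a(2)=3.
Computing successive values: a(1)=2, a(2)=3, a(3)=5, a(4)=8, a(5)=13, a(6)=21, a(7)=34, a(8)=55, a(9)=89, a(10)=144, a(11)=233, a(12)=377, a(13)=610, a(14)=987, a(15)=1597, a(16)=2584, a(17)=4181, a(18)=6765, a(19)=10946, a(20)=17711, a(21)=28657, a(22)=46368, a(23)=75025, a(24)=121393, a(25)=196418, a(26)=317811, a(27)=514229, a(28)=832040, a(29)=1346269, a(30)=2178309, a(31)=3524578, a(32)=5702887.

Final answer: 5702887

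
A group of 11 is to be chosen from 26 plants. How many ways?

C(26,11) = 26!/(11! x 15!).

Final answer: \binom{26}{11} = 7726160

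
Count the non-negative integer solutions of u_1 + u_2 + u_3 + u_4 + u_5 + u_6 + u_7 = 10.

Stars and bars with 10 stars and 6 bars:
C(10+7-1, 7-1) = C(16,6).

Final answer: C(16,6) = 8008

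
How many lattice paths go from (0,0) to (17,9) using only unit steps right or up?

Each path has 17 right steps and 9 up steps in some order (26 steps total).
Choose which 9 of the 26 steps are up: C(26,9).

Final answer: C(26,9) = 3124550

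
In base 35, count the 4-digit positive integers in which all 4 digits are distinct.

The leading digit has 34 choices (anything but zero); the next has 34 (anything but the first), then 33, and so on, one fewer each time.
Total: 34 x 34 x 33 x 32.

Final answer: 1220736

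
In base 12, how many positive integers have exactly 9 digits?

Leading digit: 11 options (nonzero). Other 8 digit(s): 12 options each.
Total: 11 x 12^8.

Final answer: 4729798656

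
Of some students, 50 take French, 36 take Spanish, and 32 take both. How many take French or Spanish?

|A union B| = |A| + |B| - |A intersect B| = 50 + 36 - 32.

Final answer: 54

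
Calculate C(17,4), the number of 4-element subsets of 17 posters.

C(17,4) = 17!/(4! x (17-4)!).

Final answer: C(17,4) = 2380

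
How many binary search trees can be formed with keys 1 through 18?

This is a standard Catalan-number count: the answer is C_n. Here n = 18.
C_n = C(2n,n)/(n+1), so C_{18} = C(36,18)/19 = 9075135300/19.

Final answer: C_{18} = 477638700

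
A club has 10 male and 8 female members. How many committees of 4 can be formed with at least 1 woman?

Sum over valid woman counts:
C(8,1)C(10,3) = 960
C(8,2)C(10,2) = 1260
C(8,3)C(10,1) = 560
C(8,4)C(10,0) = 70
Total: 960 + 1260 + 560 + 70.

Final answer: 2850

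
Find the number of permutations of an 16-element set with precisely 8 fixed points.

Choose which 8 elements are fixed: C(16,8) = 12870.
Derange the remaining 8 using D(j) = (j-1)(D(j-1) + D(j-2)), D(0)=1, D(1)=0: D(2)=1, D(3)=2, D(4)=9, D(5)=44, D(6)=265, D(7)=1854, D(8)=14833.
Total: 12870 x 14833.

Final answer: C(16,8) D(8) = 190900710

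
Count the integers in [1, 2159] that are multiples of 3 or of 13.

Multiples of 3: 719. Multiples of 13: 166. Of both (lcm=39): 55.
By inclusion-exclusion: 719 + 166 - 55.

Final answer: 830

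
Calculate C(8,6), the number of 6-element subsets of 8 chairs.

C(8,6) = 8!/(6! x 2!).

Final answer: \binom{8}{6} = 28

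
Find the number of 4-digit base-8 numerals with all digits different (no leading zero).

First digit: 7 (nonzero). Second: 7 (not first). Third: 6, etc.
Total: 7 x 7 x 6 x 5.

Final answer: 1470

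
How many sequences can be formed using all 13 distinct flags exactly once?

The number of ways to arrange 13 distinct objects is 13!.

Final answer: 13! = 6227020800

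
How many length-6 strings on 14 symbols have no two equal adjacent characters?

Let g(n) count such strings. g(1) = 14, and each valid string of length n-1 extends in 13 ways (any symbol but the last), so g(n) = 13 g(n-1).
Total: g(6) = 14 x 13^5.

Final answer: 14 x 13^{5} = 5198102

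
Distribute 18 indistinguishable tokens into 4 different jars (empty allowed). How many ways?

Stars and bars: C(n+k-1, k-1) = C(21,3).

Final answer: C(21,3) = 1330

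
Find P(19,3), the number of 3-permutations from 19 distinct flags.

P(19,3) = 19!/(19-3)! = 19!/16!.

Final answer: P(19,3) = 5814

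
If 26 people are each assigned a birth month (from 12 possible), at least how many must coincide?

There are 12 possible values for birth month. With 26 people and 12 categories, by pigeonhole: ceiling(26/12).

Final answer: 3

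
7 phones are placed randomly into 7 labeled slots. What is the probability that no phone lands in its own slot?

D(n) = (n-1)(D(n-1) + D(n-2)), D(0)=1, D(1)=0.
Building up: D(2)=1, D(3)=2, D(4)=9, D(5)=44, D(6)=265, D(7)=1854.
Total arrangements: 7! = 5040.
Probability = D(7)/7! = 103/280.

Final answer: D(7)/7! = 1854/5040 = 0.367857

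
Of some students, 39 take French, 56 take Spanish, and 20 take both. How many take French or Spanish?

|A union B| = |A| + |B| - |A intersect B| = 39 + 56 - 20.

Final answer: 75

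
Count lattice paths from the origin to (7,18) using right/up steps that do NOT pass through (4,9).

Total paths to (7,18): C(25,18) = 480700.
Paths through (4,9): C(13,9) x C(12,9) = 157300.
Avoiding (4,9): 480700 - 157300.

Final answer: 323400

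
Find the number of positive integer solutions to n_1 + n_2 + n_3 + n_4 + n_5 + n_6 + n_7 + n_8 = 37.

Substitute n'_i = n_i - 1 (so n'_i >= 0). Then sum n'_i = 37 - 8 = 29.
Stars and bars: C(29+8-1, 8-1) = C(36,7).

Final answer: C(36,7) = 8347680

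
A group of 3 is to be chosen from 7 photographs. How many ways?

C(7,3) = 7!/(3! x (7-3)!).

Final answer: C(7,3) = 35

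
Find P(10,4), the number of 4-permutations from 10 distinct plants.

P(10,4) = 10!/(10-4)! = 10!/6!.

Final answer: P(10,4) = 5040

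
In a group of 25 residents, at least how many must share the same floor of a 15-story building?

There are 15 possible values for floor of a 15-story building. With 25 residents and 15 categories, by pigeonhole: ceiling(25/15).

Final answer: 2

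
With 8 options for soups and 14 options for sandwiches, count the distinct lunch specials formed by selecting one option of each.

By the multiplication principle: 8 x 14.

Final answer: 112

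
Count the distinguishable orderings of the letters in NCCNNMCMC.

Letters (C:4, M:2, N:3). Total letters: 9.
Permutations = 9!/(4! x 3! x 2!).

Final answer: 1260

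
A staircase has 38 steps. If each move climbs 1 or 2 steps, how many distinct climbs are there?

Let f(n) be the number of climbs. Removing the last move (1 or 2 steps) gives f(n) = f(n-1) + f(n-2); base cases f(1)=1, f(2)=2.
Building up term by term: f(1)=1, f(2)=2, f(3)=3, f(4)=5, f(5)=8, f(6)=13, f(7)=21, f(8)=34, f(9)=55, f(10)=89, f(11)=144, f(12)=233, f(13)=377, f(14)=610, f(15)=987, f(16)=1597, f(17)=2584, f(18)=4181, f(19)=6765, f(20)=10946, f(21)=17711, f(22)=28657, f(23)=46368, f(24)=75025, f(25)=121393, f(26)=196418, f(27)=317811, f(28)=514229, f(29)=832040, f(30)=1346269, f(31)=2178309, f(32)=3524578, f(33)=5702887, f(34)=9227465, f(35)=14930352, f(36)=24157817, f(37)=39088169, f(38)=63245986.

Final answer: 63245986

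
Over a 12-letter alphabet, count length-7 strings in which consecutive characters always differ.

Let g(n) count such strings. g(1) = 12, and each valid string of length n-1 extends in 11 ways (any symbol but the last), so g(n) = 11 g(n-1).
Total: g(7) = 12 x 11^6.

Final answer: 12 x 11^{6} = 21258732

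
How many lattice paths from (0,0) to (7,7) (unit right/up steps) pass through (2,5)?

Paths (0,0)->(2,5): C(7,5) = 21.
Paths (2,5)->(7,7): C(7,2) = 21.
By multiplication principle: 21 x 21.

Final answer: 441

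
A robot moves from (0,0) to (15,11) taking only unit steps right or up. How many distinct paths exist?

Each path has 15 right steps and 11 up steps in some order (26 steps total).
Choose which 11 of the 26 steps are up: C(26,11).

Final answer: C(26,11) = 7726160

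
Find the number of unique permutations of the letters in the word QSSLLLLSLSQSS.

Letters (L:5, Q:2, S:6). Total letters: 13.
Permutations = 13!/(6! x 5! x 2!).

Final answer: 36036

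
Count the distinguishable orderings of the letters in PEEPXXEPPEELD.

Letters (D:1, E:5, L:1, P:4, X:2). Total letters: 13.
Permutations = 13!/(5! x 4! x 2!).

Final answer: 1081080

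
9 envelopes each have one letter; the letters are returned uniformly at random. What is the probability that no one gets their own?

D(n) = (n-1)(D(n-1) + D(n-2)), D(0)=1, D(1)=0.
Building up: D(2)=1, D(3)=2, D(4)=9, D(5)=44, D(6)=265, D(7)=1854, D(8)=14833, D(9)=133496.
Total arrangements: 9! = 362880.
Probability = D(9)/9! = 16687/45360.

Final answer: D(9)/9! = 133496/362880 = 0.367879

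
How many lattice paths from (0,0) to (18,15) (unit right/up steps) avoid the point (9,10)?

Total paths to (18,15): C(33,15) = 1037158320.
Paths through (9,10): C(19,10) x C(14,5) = 184940756.
Avoiding (9,10): 1037158320 - 184940756.

Final answer: 852217564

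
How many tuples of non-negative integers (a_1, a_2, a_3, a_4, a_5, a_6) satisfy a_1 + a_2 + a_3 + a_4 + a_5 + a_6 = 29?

Stars and bars with 29 stars and 5 bars:
C(29+6-1, 6-1) = C(34,5).

Final answer: C(34,5) = 278256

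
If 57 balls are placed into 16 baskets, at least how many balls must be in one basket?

By the pigeonhole principle: ceiling(57/16).

Final answer: 4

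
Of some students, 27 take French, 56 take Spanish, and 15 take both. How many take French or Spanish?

|A union B| = |A| + |B| - |A intersect B| = 27 + 56 - 15.

Final answer: 68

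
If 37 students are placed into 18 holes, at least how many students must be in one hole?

By the pigeonhole principle: ceiling(37/18).

Final answer: 3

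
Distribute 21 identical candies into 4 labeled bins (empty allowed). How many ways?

Stars and bars: C(n+k-1, k-1) = C(24,3).

Final answer: C(24,3) = 2024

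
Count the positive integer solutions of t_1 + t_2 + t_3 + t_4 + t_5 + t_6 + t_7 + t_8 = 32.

Substitute t'_i = t_i - 1 (so t'_i >= 0). Then sum t'_i = 32 - 8 = 24.
Stars and bars: C(24+8-1, 8-1) = C(31,7).

Final answer: C(31,7) = 2629575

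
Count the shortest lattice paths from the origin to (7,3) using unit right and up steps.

Each path has 7 right steps and 3 up steps in some order (10 steps total).
Choose which 3 of the 10 steps are up: C(10,3).

Final answer: C(10,3) = 120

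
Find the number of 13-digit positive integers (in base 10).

These are the integers in [10^12, 10^13), so the count is 10^13 - 10^12 = 9 x 10^12.

Final answer: 9000000000000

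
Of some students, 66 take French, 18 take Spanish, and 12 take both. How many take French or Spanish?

|A union B| = |A| + |B| - |A intersect B| = 66 + 18 - 12.

Final answer: 72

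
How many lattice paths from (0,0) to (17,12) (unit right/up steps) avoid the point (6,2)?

Total paths to (17,12): C(29,12) = 51895935.
Paths through (6,2): C(8,2) x C(21,10) = 9876048.
Avoiding (6,2): 51895935 - 9876048.

Final answer: 42019887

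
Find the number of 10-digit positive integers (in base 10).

The leading digit cannot be 0 (9 options); the other 9 digits can be anything (10 options each).
Total: 9 x 10^9.

Final answer: 9000000000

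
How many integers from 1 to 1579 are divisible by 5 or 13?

Multiples of 5: 315. Multiples of 13: 121. Of both (lcm=65): 24.
By inclusion-exclusion: 315 + 121 - 24.

Final answer: 412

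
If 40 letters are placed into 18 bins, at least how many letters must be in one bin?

By the pigeonhole principle: ceiling(40/18).

Final answer: 3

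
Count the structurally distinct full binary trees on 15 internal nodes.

This is counted by the nth Catalan number C_n. Here n = 15.
C_n = C(2n,n)/(n+1), so C_{15} = C(30,15)/16 = 155117520/16.

Final answer: C_{15} = 9694845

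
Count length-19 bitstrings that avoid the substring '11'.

Let a(n) count valid strings. If the last bit is 0 the prefix is any valid string of length n-1; if it is 1 the string must end in 01 with a valid prefix of length n-2. So a(n) = a(n-1) + a(n-2), a(1)=2, a(2)=3.
Computing successive values: a(1)=2, a(2)=3, a(3)=5, a(4)=8, a(5)=13, a(6)=21, a(7)=34, a(8)=55, a(9)=89, a(10)=144, a(11)=233, a(12)=377, a(13)=610, a(14)=987, a(15)=1597, a(16)=2584, a(17)=4181, a(18)=6765, a(19)=10946.

Final answer: 10946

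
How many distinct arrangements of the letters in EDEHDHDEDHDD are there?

Letters (D:6, E:3, H:3). Total letters: 12.
Permutations = 12!/(6! x 3! x 3!).

Final answer: 18480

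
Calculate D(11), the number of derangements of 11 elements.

Derangements satisfy D(n) = (n-1)(D(n-1) + D(n-2)), starting from D(0)=1, D(1)=0.
D(2) = 1 x (0 + 1) = 1
D(3) = 2 x (1 + 0) = 2
D(4) = 3 x (2 + 1) = 9
D(5) = 4 x (9 + 2) = 44
D(6) = 5 x (44 + 9) = 265
D(7) = 6 x (265 + 44) = 1854
D(8) = 7 x (1854 + 265) = 14833
D(9) = 8 x (14833 + 1854) = 133496
D(10) = 9 x (133496 + 14833) = 1334961
D(11) = 10 x (D(10) + D(9)) = 10 x (1334961 + 133496)

Final answer: D(11) = 14684570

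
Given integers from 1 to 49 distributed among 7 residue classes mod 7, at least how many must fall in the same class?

By pigeonhole with 49 objects and 7 categories: ceiling(49/7).

Final answer: 7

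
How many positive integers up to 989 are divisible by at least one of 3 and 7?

Multiples of 3: 329. Multiples of 7: 141. Of both (lcm=21): 47.
By inclusion-exclusion: 329 + 141 - 47.

Final answer: 423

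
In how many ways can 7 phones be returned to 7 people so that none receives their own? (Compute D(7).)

Use the recurrence D(n) = (n-1)(D(n-1) + D(n-2)) with D(0)=1, D(1)=0.
D(2) = 1 x (0 + 1) = 1
D(3) = 2 x (1 + 0) = 2
D(4) = 3 x (2 + 1) = 9
D(5) = 4 x (9 + 2) = 44
D(6) = 5 x (44 + 9) = 265
D(7) = 6 x (D(6) + D(5)) = 6 x (265 + 44)

Final answer: D(7) = 1854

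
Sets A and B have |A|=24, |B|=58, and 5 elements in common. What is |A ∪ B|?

|A union B| = |A| + |B| - |A intersect B| = 24 + 58 - 5.

Final answer: 77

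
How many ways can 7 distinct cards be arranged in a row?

The number of ways to arrange 7 distinct objects is 7!.

Final answer: 7! = 5040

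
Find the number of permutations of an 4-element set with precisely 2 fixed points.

Choose which 2 elements are fixed: C(4,2) = 6.
Derange the remaining 2 using D(j) = (j-1)(D(j-1) + D(j-2)), D(0)=1, D(1)=0: D(2)=1.
Total: 6 x 1.

Final answer: C(4,2) D(2) = 6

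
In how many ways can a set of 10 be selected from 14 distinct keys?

C(14,10) = 14!/(10! x 4!).

Final answer: \binom{14}{10} = 1001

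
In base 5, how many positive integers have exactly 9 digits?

In base 5, the leading digit has 4 choices (1..4); each of the remaining 8 digits has 5 choices.
Total: 4 x 5^8.

Final answer: 1562500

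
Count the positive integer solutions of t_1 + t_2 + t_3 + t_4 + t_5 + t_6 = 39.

Substitute t'_i = t_i - 1 (so t'_i >= 0). Then sum t'_i = 39 - 6 = 33.
Stars and bars: C(33+6-1, 6-1) = C(38,5).

Final answer: C(38,5) = 501942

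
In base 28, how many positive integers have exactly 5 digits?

Leading digit: 27 options (nonzero). Other 4 digit(s): 28 options each.
Total: 27 x 28^4.

Final answer: 16595712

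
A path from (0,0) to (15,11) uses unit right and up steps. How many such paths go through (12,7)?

Paths (0,0)->(12,7): C(19,7) = 50388.
Paths (12,7)->(15,11): C(7,4) = 35.
By multiplication principle: 50388 x 35.

Final answer: 1763580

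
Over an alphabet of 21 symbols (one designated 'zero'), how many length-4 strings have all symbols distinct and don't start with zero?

The leading digit has 20 choices (anything but zero); the next has 20 (anything but the first), then 19, and so on, one fewer each time.
Total: 20 x 20 x 19 x 18.

Final answer: 136800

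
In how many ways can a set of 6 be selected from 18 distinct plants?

C(18,6) = 18!/(6! x (18-6)!).

Final answer: C(18,6) = 18564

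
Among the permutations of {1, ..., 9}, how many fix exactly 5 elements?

Choose which 5 elements are fixed: C(9,5) = 126.
Derange the remaining 4 using D(j) = (j-1)(D(j-1) + D(j-2)), D(0)=1, D(1)=0: D(2)=1, D(3)=2, D(4)=9.
Total: 126 x 9.

Final answer: C(9,5) D(4) = 1134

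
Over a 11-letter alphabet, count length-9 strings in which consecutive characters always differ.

Let g(n) count such strings. g(1) = 11, and each valid string of length n-1 extends in 10 ways (any symbol but the last), so g(n) = 10 g(n-1).
Total: g(9) = 11 x 10^8.

Final answer: 11 x 10^{8} = 1100000000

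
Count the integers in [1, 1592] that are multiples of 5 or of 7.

Multiples of 5: 318. Multiples of 7: 227. Of both (lcm=35): 45.
By inclusion-exclusion: 318 + 227 - 45.

Final answer: 500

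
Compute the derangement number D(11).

Derangements satisfy D(n) = (n-1)(D(n-1) + D(n-2)), starting from D(0)=1, D(1)=0.
Building up: D(2)=1, D(3)=2, D(4)=9, D(5)=44, D(6)=265, D(7)=1854, D(8)=14833, D(9)=133496, D(10)=1334961.
D(11) = 10 x (D(10) + D(9)) = 10 x (1334961 + 133496).

Final answer: D(11) = 14684570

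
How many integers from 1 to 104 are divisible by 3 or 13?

Multiples of 3: 34. Multiples of 13: 8. Of both (lcm=39): 2.
By inclusion-exclusion: 34 + 8 - 2.

Final answer: 40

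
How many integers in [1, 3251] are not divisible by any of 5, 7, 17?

|div by 5|=650, |div by 7|=464, |div by 17|=191.
|div by 5&7|=92, |div by 5&17|=38, |div by 7&17|=27, |div by all|=5.
By inclusion-exclusion, divisible by at least one: 650+464+191-92-38-27+5 = 1153.
Not divisible by any: 3251 - 1153.

Final answer: 2098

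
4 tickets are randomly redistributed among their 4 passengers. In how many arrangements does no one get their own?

D(n) = (n-1)(D(n-1) + D(n-2)), D(0)=1, D(1)=0.
D(2) = 1 x (0 + 1) = 1
D(3) = 2 x (1 + 0) = 2
D(4) = 3 x (D(3) + D(2)) = 3 x (2 + 1)

Final answer: D(4) = 9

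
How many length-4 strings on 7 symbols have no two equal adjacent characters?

Let g(n) count such strings. g(1) = 7, and each valid string of length n-1 extends in 6 ways (any symbol but the last), so g(n) = 6 g(n-1).
Total: g(4) = 7 x 6^3.

Final answer: 7 x 6^{3} = 1512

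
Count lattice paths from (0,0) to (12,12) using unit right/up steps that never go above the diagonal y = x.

Total monotonic paths to (12,12): C(24,12) = 2704156.
Reflecting each bad path at its first crossing gives a bijection with paths to (11,13): C(24,13) = 2496144.
Valid Dyck paths: 2704156 - 2496144.
(Equivalently, C_{12} = C(24,12)/13 = 2704156/13.)

Final answer: C_{12} = 208012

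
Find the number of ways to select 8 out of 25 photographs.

C(25,8) = 25!/(8! x (25-8)!).

Final answer: C(25,8) = 1081575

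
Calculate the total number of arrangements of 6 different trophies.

The number of ways to arrange 6 distinct objects is 6!.

Final answer: 6! = 720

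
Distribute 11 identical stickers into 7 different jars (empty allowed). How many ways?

Stars and bars: C(n+k-1, k-1) = C(17,6).

Final answer: C(17,6) = 12376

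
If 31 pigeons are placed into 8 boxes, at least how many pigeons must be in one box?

By the pigeonhole principle: ceiling(31/8).

Final answer: 4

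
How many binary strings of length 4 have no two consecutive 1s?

Let a(n) count valid strings. If the last bit is 0 the prefix is any valid string of length n-1; if it is 1 the string must end in 01 with a valid prefix of length n-2. So a(n) = a(n-1) + a(n-2), a(1)=2, a(2)=3.
Computing successive values: a(1)=2, a(2)=3, a(3)=5, a(4)=8.

Final answer: 8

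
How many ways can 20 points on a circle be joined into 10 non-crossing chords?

This is a standard Catalan-number count: the answer is C_n. Here n = 20/2 = 10.
Using C_0 = 1 and C_(k+1) = C_k x 2(2k+1)/(k+2), build up term by term: C_1=1, C_2=2, C_3=5, C_4=14, C_5=42, C_6=132, C_7=429, C_8=1430, C_9=4862, C_10=16796.

Final answer: C_{10} = 16796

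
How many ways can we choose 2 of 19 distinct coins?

C(19,2) = 19!/(2! x (19-2)!).

Final answer: C(19,2) = 171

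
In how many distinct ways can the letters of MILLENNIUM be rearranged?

Letters (E:1, I:2, L:2, M:2, N:2, U:1). Total letters: 10.
Permutations = 10!/(2! x 2! x 2! x 2!).

Final answer: 226800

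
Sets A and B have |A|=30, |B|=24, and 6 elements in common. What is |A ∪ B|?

|A union B| = |A| + |B| - |A intersect B| = 30 + 24 - 6.

Final answer: 48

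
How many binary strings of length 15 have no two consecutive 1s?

A valid string ends in 0 (append to any length-(n-1) valid string) or in 01 (append to any length-(n-2) valid string), so a(n) = a(n-1) + a(n-2) with a(1)=2, a(2)=3.
Iterating the recurrence: a(1)=2, a(2)=3, a(3)=5, a(4)=8, a(5)=13, a(6)=21, a(7)=34, a(8)=55, a(9)=89, a(10)=144, a(11)=233, a(12)=377, a(13)=610, a(14)=987, a(15)=1597.

Final answer: 1597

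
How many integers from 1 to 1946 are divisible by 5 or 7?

Multiples of 5: 389. Multiples of 7: 278. Of both (lcm=35): 55.
By inclusion-exclusion: 389 + 278 - 55.

Final answer: 612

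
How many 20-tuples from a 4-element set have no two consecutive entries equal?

First character: 4 choices. Each subsequent: 3 choices (must differ from the previous one).
Total: 4 x 3^19.

Final answer: 4 x 3^{19} = 4649045868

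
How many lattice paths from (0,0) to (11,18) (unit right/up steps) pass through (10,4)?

Paths (0,0)->(10,4): C(14,4) = 1001.
Paths (10,4)->(11,18): C(15,14) = 15.
By multiplication principle: 1001 x 15.

Final answer: 15015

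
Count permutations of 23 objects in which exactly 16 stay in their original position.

Choose which 16 elements are fixed: C(23,16) = 245157.
Derange the remaining 7 using D(j) = (j-1)(D(j-1) + D(j-2)), D(0)=1, D(1)=0: D(2)=1, D(3)=2, D(4)=9, D(5)=44, D(6)=265, D(7)=1854.
Total: 245157 x 1854.

Final answer: C(23,16) D(7) = 454521078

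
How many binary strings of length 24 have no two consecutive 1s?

Classify by the final bit: ...0 gives a(n-1) strings, ...01 gives a(n-2) strings. Thus a(n) = a(n-1) + a(n-2) with a(1)=2, a(2)=3.
Computing successive values: a(1)=2, a(2)=3, a(3)=5, a(4)=8, a(5)=13, a(6)=21, a(7)=34, a(8)=55, a(9)=89, a(10)=144, a(11)=233, a(12)=377, a(13)=610, a(14)=987, a(15)=1597, a(16)=2584, a(17)=4181, a(18)=6765, a(19)=10946, a(20)=17711, a(21)=28657, a(22)=46368, a(23)=75025, a(24)=121393.

Final answer: 121393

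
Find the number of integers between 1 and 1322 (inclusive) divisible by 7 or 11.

Multiples of 7: 188. Multiples of 11: 120. Of both (lcm=77): 17.
By inclusion-exclusion: 188 + 120 - 17.

Final answer: 291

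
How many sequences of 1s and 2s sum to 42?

Let f(n) count the ways. The last step is size 1 or 2, so f(n) = f(n-1) + f(n-2) with f(1)=1, f(2)=2.
Iterating the recurrence: f(1)=1, f(2)=2, f(3)=3, f(4)=5, f(5)=8, f(6)=13, f(7)=21, f(8)=34, f(9)=55, f(10)=89, f(11)=144, f(12)=233, f(13)=377, f(14)=610, f(15)=987, f(16)=1597, f(17)=2584, f(18)=4181, f(19)=6765, f(20)=10946, f(21)=17711, f(22)=28657, f(23)=46368, f(24)=75025, f(25)=121393, f(26)=196418, f(27)=317811, f(28)=514229, f(29)=832040, f(30)=1346269, f(31)=2178309, f(32)=3524578, f(33)=5702887, f(34)=9227465, f(35)=14930352, f(36)=24157817, f(37)=39088169, f(38)=63245986, f(39)=102334155, f(40)=165580141, f(41)=267914296, f(42)=433494437.

Final answer: 433494437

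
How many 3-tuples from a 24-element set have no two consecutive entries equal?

First character: 24 choices. Each subsequent: 23 choices (must differ from the previous one).
Total: 24 x 23^2.

Final answer: 24 x 23^{2} = 12696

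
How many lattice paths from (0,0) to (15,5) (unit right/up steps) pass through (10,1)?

Paths (0,0)->(10,1): C(11,1) = 11.
Paths (10,1)->(15,5): C(9,4) = 126.
By multiplication principle: 11 x 126.

Final answer: 1386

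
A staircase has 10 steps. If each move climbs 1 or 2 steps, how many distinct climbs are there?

Let f(n) be the number of climbs. Removing the last move (1 or 2 steps) gives f(n) = f(n-1) + f(n-2); base cases f(1)=1, f(2)=2.
Building up term by term: f(1)=1, f(2)=2, f(3)=3, f(4)=5, f(5)=8, f(6)=13, f(7)=21, f(8)=34, f(9)=55, f(10)=89.

Final answer: 89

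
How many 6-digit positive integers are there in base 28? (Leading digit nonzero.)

Leading digit: 27 options (nonzero). Other 5 digit(s): 28 options each.
Total: 27 x 28^5.

Final answer: 464679936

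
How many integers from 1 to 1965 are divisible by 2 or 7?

Multiples of 2: 982. Multiples of 7: 280. Of both (lcm=14): 140.
By inclusion-exclusion: 982 + 280 - 140.

Final answer: 1122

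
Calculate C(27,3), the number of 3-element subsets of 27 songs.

C(27,3) = 27!/(3! x 24!).

Final answer: \binom{27}{3} = 2925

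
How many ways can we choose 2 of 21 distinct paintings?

C(21,2) = 21!/(2! x (21-2)!).

Final answer: C(21,2) = 210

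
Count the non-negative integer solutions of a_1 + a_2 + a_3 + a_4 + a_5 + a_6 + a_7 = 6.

Stars and bars with 6 stars and 6 bars:
C(6+7-1, 7-1) = C(12,6).

Final answer: C(12,6) = 924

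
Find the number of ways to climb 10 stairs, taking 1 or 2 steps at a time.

Condition on the final move: it is a 1-step (f(n-1) ways to get there) or a 2-step (f(n-2) ways), so f(n) = f(n-1) + f(n-2), with f(1)=1, f(2)=2.
Computing successive values: f(1)=1, f(2)=2, f(3)=3, f(4)=5, f(5)=8, f(6)=13, f(7)=21, f(8)=34, f(9)=55, f(10)=89.

Final answer: 89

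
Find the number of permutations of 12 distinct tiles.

The number of ways to arrange 12 distinct objects is 12!.

Final answer: 12! = 479001600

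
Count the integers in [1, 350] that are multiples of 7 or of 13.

Multiples of 7: 50. Multiples of 13: 26. Of both (lcm=91): 3.
By inclusion-exclusion: 50 + 26 - 3.

Final answer: 73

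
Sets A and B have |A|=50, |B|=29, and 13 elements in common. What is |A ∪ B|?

|A union B| = |A| + |B| - |A intersect B| = 50 + 29 - 13.

Final answer: 66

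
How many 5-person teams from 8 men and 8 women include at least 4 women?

Sum over valid woman counts:
C(8,4)C(8,1) = 560
C(8,5)C(8,0) = 56
Total: 560 + 56.

Final answer: 616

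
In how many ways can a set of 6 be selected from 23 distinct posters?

C(23,6) = 23!/(6! x (23-6)!).

Final answer: C(23,6) = 100947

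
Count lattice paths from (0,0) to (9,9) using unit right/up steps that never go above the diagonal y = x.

Total monotonic paths to (9,9): C(18,9) = 48620.
By the reflection principle, paths that go above the diagonal number C(18,10) = 43758.
Valid Dyck paths: 48620 - 43758.
(These counts are the Catalan numbers.)

Final answer: C_{9} = 4862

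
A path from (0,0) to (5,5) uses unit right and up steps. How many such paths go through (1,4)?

Paths (0,0)->(1,4): C(5,4) = 5.
Paths (1,4)->(5,5): C(5,1) = 5.
By multiplication principle: 5 x 5.

Final answer: 25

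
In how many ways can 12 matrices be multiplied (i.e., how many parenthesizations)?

The structures are counted by the Catalan number C_n. Here n = 12 - 1 = 11.
C_n = (2n)!/(n!(n+1)!), so C_{11} = 22!/(11! x 12!) = C(22,11)/12 = 705432/12.

Final answer: C_{11} = 58786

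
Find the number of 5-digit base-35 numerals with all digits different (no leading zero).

First digit: 34 (nonzero). Second: 34 (not first). Third: 33, etc.
Total: 34 x 34 x 33 x 32 x 31.

Final answer: 37842816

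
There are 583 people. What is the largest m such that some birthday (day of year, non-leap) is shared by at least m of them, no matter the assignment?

There are 365 possible values for birthday (day of year, non-leap). With 583 people and 365 categories, by pigeonhole: ceiling(583/365).

Final answer: 2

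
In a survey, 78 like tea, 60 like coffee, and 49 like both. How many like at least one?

|A union B| = |A| + |B| - |A intersect B| = 78 + 60 - 49.

Final answer: 89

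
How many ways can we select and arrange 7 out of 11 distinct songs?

P(11,7) = 11!/(11-7)! = 11!/4!.

Final answer: P(11,7) = 1663200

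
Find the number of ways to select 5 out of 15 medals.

C(15,5) = 15!/(5! x (15-5)!).

Final answer: C(15,5) = 3003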